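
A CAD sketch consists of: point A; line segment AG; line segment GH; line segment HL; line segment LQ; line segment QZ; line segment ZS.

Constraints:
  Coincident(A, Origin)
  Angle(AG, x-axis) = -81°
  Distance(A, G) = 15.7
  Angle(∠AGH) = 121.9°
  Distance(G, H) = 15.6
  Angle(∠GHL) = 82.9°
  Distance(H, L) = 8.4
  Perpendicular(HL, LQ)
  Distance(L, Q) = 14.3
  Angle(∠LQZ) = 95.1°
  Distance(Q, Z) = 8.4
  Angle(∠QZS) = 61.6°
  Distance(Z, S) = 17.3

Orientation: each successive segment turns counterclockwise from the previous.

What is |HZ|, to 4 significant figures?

15.05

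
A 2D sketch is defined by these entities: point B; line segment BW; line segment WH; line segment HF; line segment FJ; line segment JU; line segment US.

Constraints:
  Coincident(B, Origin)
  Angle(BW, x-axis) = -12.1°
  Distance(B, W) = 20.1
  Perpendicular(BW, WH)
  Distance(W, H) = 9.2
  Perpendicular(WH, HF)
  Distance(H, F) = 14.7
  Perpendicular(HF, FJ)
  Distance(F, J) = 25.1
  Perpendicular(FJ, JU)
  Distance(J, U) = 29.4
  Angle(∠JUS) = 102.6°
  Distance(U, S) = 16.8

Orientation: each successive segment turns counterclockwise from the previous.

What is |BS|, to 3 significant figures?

38.5

B is at the origin; BW runs at -12.1° with length 20.1, so W = (19.7, -4.21). BW is perpendicular to WH, so WH runs at 77.9°; with |WH| = 9.2, H = (21.6, 4.78). The perpendicularity gives HF at right angles to WH, so HF runs at 168°; with |HF| = 14.7, F = (7.21, 7.86). HF ⟂ FJ, so FJ runs at -102°; with |FJ| = 25.1, J = (1.95, -16.7). FJ is perpendicular to JU, so JU runs at -12.1°; with |JU| = 29.4, U = (30.7, -22.8). ∠JUS = 102.6° gives US at 65.3° from the x-axis; with |US| = 16.8, S = (37.7, -7.58). Then |BS| = |S − B| = 38.5.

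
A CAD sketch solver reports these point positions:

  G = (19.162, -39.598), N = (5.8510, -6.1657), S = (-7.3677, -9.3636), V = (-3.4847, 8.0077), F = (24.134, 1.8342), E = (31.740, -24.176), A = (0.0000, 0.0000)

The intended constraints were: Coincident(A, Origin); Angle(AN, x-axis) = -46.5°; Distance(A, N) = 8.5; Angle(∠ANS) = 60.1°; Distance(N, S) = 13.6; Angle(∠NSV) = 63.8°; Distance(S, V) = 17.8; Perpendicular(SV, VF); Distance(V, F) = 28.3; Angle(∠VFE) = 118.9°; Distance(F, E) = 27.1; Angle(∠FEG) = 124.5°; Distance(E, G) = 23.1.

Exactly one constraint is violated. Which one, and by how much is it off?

Distance(E, G) = 23.1 — off by 3.20.

A = (0.00, 0.00) ✓; AN at -46.50° ✓; |AN| = 8.500 ✓; ∠ANS = 60.10° ✓; |NS| = 13.60 ✓; ∠NSV = 63.80° ✓; |SV| = 17.80 ✓; ∠(SV, VF) = 90.00° ✓; |VF| = 28.30 ✓; ∠VFE = 118.9° ✓; |FE| = 27.10 ✓; ∠FEG = 124.5° ✓; |EG| = 19.90 ✗.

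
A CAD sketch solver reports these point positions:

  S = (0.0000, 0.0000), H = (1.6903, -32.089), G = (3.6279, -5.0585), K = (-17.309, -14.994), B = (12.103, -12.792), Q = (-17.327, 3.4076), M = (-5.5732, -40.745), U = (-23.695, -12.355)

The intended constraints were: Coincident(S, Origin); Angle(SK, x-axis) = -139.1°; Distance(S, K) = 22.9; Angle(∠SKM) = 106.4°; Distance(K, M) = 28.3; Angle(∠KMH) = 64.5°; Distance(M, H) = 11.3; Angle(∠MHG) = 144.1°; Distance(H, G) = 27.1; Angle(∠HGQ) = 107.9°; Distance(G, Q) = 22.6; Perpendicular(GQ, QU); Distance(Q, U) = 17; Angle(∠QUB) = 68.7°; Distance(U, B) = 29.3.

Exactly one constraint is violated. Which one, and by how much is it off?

Distance(U, B) = 29.3 — off by 6.50.

S = (0.00, 0.00) ✓; SK at -139.1° ✓; |SK| = 22.90 ✓; ∠SKM = 106.4° ✓; |KM| = 28.30 ✓; ∠KMH = 64.50° ✓; |MH| = 11.30 ✓; ∠MHG = 144.1° ✓; |HG| = 27.10 ✓; ∠HGQ = 107.9° ✓; |GQ| = 22.60 ✓; ∠(GQ, QU) = 90.00° ✓; |QU| = 17.00 ✓; ∠QUB = 68.70° ✓; |UB| = 35.80 ✗.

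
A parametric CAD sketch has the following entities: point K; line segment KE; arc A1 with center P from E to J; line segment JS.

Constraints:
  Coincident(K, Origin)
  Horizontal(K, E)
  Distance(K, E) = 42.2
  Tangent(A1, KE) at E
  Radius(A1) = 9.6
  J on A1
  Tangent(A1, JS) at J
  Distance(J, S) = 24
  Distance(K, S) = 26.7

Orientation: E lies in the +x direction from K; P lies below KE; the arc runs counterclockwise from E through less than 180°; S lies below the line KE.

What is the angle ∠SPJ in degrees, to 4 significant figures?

68.20°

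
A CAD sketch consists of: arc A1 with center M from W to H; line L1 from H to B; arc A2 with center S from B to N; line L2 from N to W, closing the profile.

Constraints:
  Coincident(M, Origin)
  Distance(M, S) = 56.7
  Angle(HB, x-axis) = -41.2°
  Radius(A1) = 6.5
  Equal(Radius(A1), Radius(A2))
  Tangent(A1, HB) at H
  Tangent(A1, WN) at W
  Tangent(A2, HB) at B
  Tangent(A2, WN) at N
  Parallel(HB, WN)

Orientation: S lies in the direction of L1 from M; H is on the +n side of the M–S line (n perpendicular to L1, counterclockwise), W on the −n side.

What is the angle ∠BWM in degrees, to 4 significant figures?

77.09°

The slot axis is L1's direction at -41.2°, so u = (cos -41.2°, sin -41.2°) = (0.7524, -0.6587) and n = (−sin -41.2°, cos -41.2°) = (0.6587, 0.7524). M is at the origin and S lies 56.7 along u from M, so S = 56.7·u = (42.66, -37.35). Tangency of A1 to both parallel lines with radius 6.5 puts H and W at M ± 6.5·n: H = (4.281, 4.891), W = (-4.281, -4.891). Equal radii place B and N the same way about S: B = S + 6.5·n = (46.94, -32.46), N = S − 6.5·n = (38.38, -42.24). Then cos ∠BWM = WB·WM / (|WB||WM|), giving 77.09°.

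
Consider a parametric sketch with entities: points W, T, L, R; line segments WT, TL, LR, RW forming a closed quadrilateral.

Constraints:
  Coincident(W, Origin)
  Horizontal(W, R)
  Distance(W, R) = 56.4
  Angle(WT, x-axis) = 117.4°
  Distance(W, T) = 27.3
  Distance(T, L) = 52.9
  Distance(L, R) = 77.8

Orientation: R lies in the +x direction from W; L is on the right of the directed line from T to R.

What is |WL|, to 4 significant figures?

32.72

Checks: |TL| = 52.90 ✓; |LR| = 77.80 ✓.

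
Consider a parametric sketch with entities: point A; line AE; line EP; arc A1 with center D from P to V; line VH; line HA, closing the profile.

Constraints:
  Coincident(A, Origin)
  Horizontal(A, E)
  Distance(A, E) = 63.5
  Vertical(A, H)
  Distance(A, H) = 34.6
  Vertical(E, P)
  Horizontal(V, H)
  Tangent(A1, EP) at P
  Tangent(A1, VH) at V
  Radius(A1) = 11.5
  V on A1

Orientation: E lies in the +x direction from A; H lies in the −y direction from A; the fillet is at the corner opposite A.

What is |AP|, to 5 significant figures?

67.571

A is at the origin; AE is horizontal with |AE| = 63.5 and E on the +x side, so E = (63.500, 0.0000). A and H share the same x with |AH| = 34.6 and H on the −y side, so H = (0.0000, -34.600). The virtual corner opposite A is at (63.500, -34.600). A1 meets EP tangentially, so DP is at right angles to EP and since A1 is tangent to VH there, DV ⟂ VH, with radius 11.5, so the center D sits 11.5 in from both sides at D = (52.000, -23.100). That places the tangent points at P = (63.500, -23.100) on EP and V = (52.000, -34.600) on VH. Then |AP| = |P − A| = 67.571.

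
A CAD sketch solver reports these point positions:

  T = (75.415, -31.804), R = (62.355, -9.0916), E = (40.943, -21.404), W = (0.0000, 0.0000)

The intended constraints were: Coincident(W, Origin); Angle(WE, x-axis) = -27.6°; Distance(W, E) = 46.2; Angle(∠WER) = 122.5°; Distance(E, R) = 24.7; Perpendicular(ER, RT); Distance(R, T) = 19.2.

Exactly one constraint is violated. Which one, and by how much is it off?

Distance(R, T) = 19.2 — off by 7.00.

W = (0.00, 0.00) ✓; WE at -27.60° ✓; |WE| = 46.20 ✓; ∠WER = 122.5° ✓; |ER| = 24.70 ✓; ∠(ER, RT) = 90.00° ✓; |RT| = 26.20 ✗.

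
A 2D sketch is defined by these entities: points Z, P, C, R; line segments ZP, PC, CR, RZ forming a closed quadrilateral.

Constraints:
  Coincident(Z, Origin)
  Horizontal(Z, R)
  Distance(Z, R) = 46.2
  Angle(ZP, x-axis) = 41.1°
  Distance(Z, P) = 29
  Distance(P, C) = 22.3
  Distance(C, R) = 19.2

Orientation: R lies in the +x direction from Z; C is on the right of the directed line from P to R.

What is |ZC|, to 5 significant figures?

27.299

Z is at the origin; ZR is horizontal with |ZR| = 46.2 and R in +x, so R = (46.2, 0). ZP runs at 41.1° with |ZP| = 29.0, so P = (21.853, 19.064). C is determined by |PC| = 22.3 and |CR| = 19.2 together: it lies at the intersection of circle(P, 22.3) and circle(R, 19.2). With |PR| = 30.922, the foot of the radical line on PR is 17.541 from P and the perpendicular offset is √(22.3² − 17.541²) = 13.769. Taking the right-of-PR solution: C = (27.176, -2.5917).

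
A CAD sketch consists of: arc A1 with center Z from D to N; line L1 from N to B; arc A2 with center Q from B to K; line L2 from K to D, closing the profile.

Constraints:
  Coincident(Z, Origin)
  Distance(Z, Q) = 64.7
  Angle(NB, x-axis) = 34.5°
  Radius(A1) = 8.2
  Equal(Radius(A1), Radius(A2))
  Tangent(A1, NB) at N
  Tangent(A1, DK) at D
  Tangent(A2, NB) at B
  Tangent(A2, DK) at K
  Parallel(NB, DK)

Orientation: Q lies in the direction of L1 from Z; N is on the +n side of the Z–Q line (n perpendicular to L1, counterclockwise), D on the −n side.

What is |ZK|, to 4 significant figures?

65.22

Tangency of A1 to both parallel lines with radius 8.2 puts N and D at Z ± 8.2·n: N = (-4.645, 6.758), D = (4.645, -6.758). Equal radii place B and K the same way about Q: B = Q + 8.2·n = (48.68, 43.40), K = Q − 8.2·n = (57.97, 29.89). Then |ZK| = |K − Z| = 65.22.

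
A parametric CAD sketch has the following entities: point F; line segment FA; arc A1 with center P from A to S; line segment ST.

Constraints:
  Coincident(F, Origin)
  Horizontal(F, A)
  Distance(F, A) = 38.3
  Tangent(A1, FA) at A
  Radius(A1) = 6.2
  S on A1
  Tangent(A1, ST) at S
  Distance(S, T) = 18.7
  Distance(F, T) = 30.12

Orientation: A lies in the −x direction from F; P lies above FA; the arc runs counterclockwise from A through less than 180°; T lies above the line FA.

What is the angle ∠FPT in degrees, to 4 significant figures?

49.82°

F is at the origin; FA is horizontal with |FA| = 38.3 and A on the −x side, so A = (-38.30, 0.000). Since A1 is tangent to FA there, PA ⟂ FA, so P = A + (0, 6.2) = (-38.30, 6.200). Since PS ⟂ ST (tangency), |PT| = √(6.2² + 18.7²) = 19.70 regardless of where S sits on A1. So T lies on both circle(F, 30.12) and circle(P, 19.70); the above-FA intersection is T = (-23.35, 19.03). S is the foot of the tangent from T: S = (-32.99, 3.004).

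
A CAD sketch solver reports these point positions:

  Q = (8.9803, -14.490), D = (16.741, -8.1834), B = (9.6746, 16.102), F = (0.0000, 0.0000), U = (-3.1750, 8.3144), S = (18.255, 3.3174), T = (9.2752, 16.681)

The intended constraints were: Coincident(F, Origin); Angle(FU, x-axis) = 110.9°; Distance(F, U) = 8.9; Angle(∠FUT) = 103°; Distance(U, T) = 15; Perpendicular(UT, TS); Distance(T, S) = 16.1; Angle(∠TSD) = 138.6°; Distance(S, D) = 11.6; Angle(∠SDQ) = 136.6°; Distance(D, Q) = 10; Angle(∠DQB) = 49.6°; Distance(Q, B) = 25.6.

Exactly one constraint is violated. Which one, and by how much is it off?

Distance(Q, B) = 25.6 — off by 5.00.

F = (0.00, 0.00) ✓; FU at 110.9° ✓; |FU| = 8.900 ✓; ∠FUT = 103.0° ✓; |UT| = 15.00 ✓; ∠(UT, TS) = 90.00° ✓; |TS| = 16.10 ✓; ∠TSD = 138.6° ✓; |SD| = 11.60 ✓; ∠SDQ = 136.6° ✓; |DQ| = 10.00 ✓; ∠DQB = 49.60° ✓; |QB| = 30.60 ✗.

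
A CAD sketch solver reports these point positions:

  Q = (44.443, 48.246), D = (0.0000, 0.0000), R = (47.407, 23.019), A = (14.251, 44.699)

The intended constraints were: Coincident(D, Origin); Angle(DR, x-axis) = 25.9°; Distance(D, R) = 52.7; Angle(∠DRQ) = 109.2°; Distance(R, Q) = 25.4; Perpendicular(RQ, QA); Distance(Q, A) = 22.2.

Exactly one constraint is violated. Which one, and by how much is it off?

Distance(Q, A) = 22.2 — off by 8.20.

D = (0.00, 0.00) ✓; DR at 25.90° ✓; |DR| = 52.70 ✓; ∠DRQ = 109.2° ✓; |RQ| = 25.40 ✓; ∠(RQ, QA) = 90.00° ✓; |QA| = 30.40 ✗.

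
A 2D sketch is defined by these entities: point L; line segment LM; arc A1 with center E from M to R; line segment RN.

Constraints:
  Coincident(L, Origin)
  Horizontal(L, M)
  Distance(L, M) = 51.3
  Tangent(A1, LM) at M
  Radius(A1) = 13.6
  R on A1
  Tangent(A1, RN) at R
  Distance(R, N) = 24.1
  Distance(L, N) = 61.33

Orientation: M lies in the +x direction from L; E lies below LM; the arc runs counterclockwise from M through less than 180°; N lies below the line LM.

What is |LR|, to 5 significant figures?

42.308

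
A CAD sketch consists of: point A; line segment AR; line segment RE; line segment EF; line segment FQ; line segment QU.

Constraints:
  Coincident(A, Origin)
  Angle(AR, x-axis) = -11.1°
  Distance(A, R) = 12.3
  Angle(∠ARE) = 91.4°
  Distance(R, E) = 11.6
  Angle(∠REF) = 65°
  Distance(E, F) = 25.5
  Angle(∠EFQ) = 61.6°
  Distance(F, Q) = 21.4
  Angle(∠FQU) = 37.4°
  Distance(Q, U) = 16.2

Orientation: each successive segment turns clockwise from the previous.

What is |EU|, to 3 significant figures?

13.1

∠EFQ = 61.6° gives FQ at 26.9° from the x-axis; with |FQ| = 21.4, Q = (8.24, 10.4). ∠FQU = 37.4° gives QU at -116° from the x-axis; with |QU| = 16.2, U = (1.21, -4.20). Then |EU| = |U − E| = 13.1.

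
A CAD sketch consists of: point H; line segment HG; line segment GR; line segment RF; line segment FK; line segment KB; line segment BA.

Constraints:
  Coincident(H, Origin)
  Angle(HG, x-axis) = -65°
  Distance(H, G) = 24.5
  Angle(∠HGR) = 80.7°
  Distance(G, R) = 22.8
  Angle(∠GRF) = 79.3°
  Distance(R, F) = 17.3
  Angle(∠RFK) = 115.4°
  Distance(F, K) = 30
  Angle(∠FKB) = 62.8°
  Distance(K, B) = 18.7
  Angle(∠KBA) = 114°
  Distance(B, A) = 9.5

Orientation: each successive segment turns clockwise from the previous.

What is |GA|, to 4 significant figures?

5.943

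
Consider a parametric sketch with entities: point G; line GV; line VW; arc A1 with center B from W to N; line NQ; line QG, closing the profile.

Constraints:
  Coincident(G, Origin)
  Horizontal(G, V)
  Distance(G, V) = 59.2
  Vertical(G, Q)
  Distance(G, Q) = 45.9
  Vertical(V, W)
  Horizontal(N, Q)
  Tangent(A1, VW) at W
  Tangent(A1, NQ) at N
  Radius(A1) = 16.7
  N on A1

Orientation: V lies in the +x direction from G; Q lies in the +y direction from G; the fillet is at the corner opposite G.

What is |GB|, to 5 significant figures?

51.564

G is at the origin; GV is horizontal with |GV| = 59.2 and V on the +x side, so V = (59.200, 0.0000). G and Q share the same x with |GQ| = 45.9 and Q on the +y side, so Q = (0.0000, 45.900). The virtual corner opposite G is at (59.200, 45.900). Tangency of A1 to VW means the radius BW is perpendicular to VW and since A1 is tangent to NQ there, BN ⟂ NQ, with radius 16.7, so the center B sits 16.7 in from both sides at B = (42.500, 29.200). Then |GB| = |B − G| = 51.564.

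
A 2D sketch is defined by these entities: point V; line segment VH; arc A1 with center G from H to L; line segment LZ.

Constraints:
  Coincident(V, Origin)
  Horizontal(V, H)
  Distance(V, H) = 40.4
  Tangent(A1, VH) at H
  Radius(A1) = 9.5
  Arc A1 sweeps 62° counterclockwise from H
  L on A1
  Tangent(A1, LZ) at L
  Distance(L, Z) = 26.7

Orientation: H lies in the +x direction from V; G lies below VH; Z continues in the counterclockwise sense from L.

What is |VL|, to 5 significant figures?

32.406

Since A1 is tangent to VH there, GH ⟂ VH, so G = H + (0, -9.5) = (40.400, -9.5000). On A1, H sits at bearing 90° from G; a 62° counterclockwise sweep puts L at bearing 152°, so L = G + 9.5·(cos 152°, sin 152°) = (32.012, -5.0400). Then |VL| = |L − V| = 32.406.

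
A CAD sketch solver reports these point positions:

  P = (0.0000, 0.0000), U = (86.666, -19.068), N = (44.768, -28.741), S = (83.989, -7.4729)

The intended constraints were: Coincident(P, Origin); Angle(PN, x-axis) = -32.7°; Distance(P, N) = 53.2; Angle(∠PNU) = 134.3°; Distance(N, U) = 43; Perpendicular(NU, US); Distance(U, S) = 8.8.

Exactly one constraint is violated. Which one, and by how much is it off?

Distance(U, S) = 8.8 — off by 3.10.

P = (0.00, 0.00) ✓; PN at -32.70° ✓; |PN| = 53.20 ✓; ∠PNU = 134.3° ✓; |NU| = 43.00 ✓; ∠(NU, US) = 90.00° ✓; |US| = 11.90 ✗.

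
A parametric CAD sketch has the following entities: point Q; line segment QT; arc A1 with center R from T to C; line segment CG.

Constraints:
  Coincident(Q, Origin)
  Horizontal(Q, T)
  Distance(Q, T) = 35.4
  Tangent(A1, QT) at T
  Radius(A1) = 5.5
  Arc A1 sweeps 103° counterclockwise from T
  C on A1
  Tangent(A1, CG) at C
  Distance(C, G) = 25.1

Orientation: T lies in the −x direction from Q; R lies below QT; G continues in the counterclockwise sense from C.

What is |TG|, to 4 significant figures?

31.20

Q is at the origin; QT is horizontal with |QT| = 35.4 and T on the −x side, so T = (-35.40, 0.000). The tangent condition forces RT to be normal to QT, so R = T + (0, -5.5) = (-35.40, -5.500). On A1, T sits at bearing 90° from R; a 103° counterclockwise sweep puts C at bearing 193°, so C = R + 5.5·(cos 193°, sin 193°) = (-40.76, -6.737). The tangent condition forces RC to be normal to CG, so CG runs along (−sin 193°, cos 193°); with |CG| = 25.1, G = (-35.11, -31.19). Then |TG| = |G − T| = 31.20.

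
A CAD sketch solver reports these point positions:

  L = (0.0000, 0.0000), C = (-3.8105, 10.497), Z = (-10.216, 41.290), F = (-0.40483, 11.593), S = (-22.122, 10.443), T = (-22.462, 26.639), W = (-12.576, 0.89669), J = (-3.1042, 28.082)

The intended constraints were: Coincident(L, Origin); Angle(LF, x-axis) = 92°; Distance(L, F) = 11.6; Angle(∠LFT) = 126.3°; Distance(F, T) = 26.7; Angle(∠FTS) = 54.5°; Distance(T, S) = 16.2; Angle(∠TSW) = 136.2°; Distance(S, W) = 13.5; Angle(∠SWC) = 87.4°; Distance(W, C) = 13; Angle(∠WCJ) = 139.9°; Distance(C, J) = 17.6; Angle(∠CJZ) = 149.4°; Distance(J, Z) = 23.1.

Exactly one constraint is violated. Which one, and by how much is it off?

Distance(J, Z) = 23.1 — off by 8.10.

L = (0.00, 0.00) ✓; LF at 92.00° ✓; |LF| = 11.60 ✓; ∠LFT = 126.3° ✓; |FT| = 26.70 ✓; ∠FTS = 54.50° ✓; |TS| = 16.20 ✓; ∠TSW = 136.2° ✓; |SW| = 13.50 ✓; ∠SWC = 87.40° ✓; |WC| = 13.00 ✓; ∠WCJ = 139.9° ✓; |CJ| = 17.60 ✓; ∠CJZ = 149.4° ✓; |JZ| = 15.00 ✗.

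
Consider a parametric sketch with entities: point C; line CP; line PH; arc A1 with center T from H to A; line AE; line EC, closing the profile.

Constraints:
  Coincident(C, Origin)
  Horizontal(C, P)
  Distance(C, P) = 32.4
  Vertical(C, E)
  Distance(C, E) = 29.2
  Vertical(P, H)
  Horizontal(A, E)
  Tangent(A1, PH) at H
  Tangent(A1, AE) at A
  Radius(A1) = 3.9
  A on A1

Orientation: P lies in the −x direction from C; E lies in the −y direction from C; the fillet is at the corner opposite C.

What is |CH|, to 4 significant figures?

41.11

C is at the origin; CP is horizontal with |CP| = 32.4 and P on the −x side, so P = (-32.40, 0.000). C and E share the same x with |CE| = 29.2 and E on the −y side, so E = (0.000, -29.20). The virtual corner opposite C is at (-32.40, -29.20). The tangent condition forces TH to be normal to PH and A1 meets AE tangentially, so TA is at right angles to AE, with radius 3.9, so the center T sits 3.9 in from both sides at T = (-28.50, -25.30). That places the tangent points at H = (-32.40, -25.30) on PH and A = (-28.50, -29.20) on AE. Then |CH| = |H − C| = 41.11.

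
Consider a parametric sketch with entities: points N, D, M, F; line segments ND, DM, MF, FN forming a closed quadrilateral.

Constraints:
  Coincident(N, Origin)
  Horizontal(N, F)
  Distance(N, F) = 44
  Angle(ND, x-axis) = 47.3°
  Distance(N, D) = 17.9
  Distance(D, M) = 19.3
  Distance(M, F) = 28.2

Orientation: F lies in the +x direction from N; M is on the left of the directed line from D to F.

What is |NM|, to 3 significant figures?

36.9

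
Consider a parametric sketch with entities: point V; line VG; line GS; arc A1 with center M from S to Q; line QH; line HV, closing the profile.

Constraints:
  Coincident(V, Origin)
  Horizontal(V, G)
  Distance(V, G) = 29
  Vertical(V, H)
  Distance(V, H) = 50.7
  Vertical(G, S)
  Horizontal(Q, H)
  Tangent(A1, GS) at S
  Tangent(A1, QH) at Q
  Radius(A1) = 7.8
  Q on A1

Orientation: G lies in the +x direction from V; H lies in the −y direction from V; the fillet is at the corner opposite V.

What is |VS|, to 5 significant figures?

51.782

V is at the origin; VG is horizontal with |VG| = 29.0 and G on the +x side, so G = (29.000, 0.0000). V and H share the same x with |VH| = 50.7 and H on the −y side, so H = (0.0000, -50.700). The virtual corner opposite V is at (29.000, -50.700). A1 meets GS tangentially, so MS is at right angles to GS and the tangent condition forces MQ to be normal to QH, with radius 7.8, so the center M sits 7.8 in from both sides at M = (21.200, -42.900). That places the tangent points at S = (29.000, -42.900) on GS and Q = (21.200, -50.700) on QH. Then |VS| = |S − V| = 51.782.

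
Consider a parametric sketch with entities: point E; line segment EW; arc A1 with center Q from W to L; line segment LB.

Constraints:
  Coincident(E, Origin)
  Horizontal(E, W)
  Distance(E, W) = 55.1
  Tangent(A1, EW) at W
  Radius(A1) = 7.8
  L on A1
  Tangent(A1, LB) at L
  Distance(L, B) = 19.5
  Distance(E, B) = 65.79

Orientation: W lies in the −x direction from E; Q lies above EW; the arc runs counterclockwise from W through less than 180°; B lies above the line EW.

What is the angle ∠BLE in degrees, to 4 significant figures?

137.5°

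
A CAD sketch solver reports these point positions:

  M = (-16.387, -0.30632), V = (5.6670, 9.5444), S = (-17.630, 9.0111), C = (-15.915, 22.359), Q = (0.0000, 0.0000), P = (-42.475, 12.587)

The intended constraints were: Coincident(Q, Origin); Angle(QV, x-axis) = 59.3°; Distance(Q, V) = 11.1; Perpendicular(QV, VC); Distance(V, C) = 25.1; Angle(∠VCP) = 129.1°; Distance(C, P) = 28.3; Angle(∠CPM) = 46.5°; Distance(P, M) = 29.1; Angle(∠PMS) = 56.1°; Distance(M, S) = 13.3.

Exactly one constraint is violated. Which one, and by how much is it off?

Distance(M, S) = 13.3 — off by 3.90.

Q = (0.00, 0.00) ✓; QV at 59.30° ✓; |QV| = 11.10 ✓; ∠(QV, VC) = 90.00° ✓; |VC| = 25.10 ✓; ∠VCP = 129.1° ✓; |CP| = 28.30 ✓; ∠CPM = 46.50° ✓; |PM| = 29.10 ✓; ∠PMS = 56.10° ✓; |MS| = 9.400 ✗.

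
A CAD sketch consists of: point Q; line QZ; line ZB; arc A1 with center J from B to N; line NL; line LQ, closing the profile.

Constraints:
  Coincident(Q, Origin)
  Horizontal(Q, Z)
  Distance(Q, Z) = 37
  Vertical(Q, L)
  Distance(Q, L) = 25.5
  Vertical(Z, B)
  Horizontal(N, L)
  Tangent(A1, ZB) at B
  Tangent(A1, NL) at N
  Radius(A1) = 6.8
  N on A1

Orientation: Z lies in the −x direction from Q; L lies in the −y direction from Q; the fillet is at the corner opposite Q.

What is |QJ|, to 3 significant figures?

35.5

Q is at the origin; QZ is horizontal with |QZ| = 37.0 and Z on the −x side, so Z = (-37.0, 0.00). Q and L share the same x with |QL| = 25.5 and L on the −y side, so L = (0.00, -25.5). The virtual corner opposite Q is at (-37.0, -25.5). Since A1 is tangent to ZB there, JB ⟂ ZB and tangency of A1 to NL means the radius JN is perpendicular to NL, with radius 6.8, so the center J sits 6.8 in from both sides at J = (-30.2, -18.7). Then |QJ| = |J − Q| = 35.5.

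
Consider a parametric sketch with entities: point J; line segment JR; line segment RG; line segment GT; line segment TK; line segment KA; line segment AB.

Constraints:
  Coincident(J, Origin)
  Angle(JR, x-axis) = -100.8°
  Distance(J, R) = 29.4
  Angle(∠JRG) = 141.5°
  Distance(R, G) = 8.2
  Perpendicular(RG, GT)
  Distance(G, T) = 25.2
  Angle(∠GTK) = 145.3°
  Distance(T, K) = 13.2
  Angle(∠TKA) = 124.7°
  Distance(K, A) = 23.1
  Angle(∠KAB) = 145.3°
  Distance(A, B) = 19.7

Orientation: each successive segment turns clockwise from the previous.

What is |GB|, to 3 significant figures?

53.0

J is at the origin; JR runs at -100.8° with length 29.4, so R = (-5.51, -28.9). ∠JRG = 141.5° gives RG at -139° from the x-axis; with |RG| = 8.2, G = (-11.7, -34.2). RG ⟂ GT, so GT runs at 131°; with |GT| = 25.2, T = (-28.2, -15.1). ∠GTK = 145.3° gives TK at 96.0° from the x-axis; with |TK| = 13.2, K = (-29.5, -1.99). ∠TKA = 124.7° gives KA at 40.7° from the x-axis; with |KA| = 23.1, A = (-12.0, 13.1). ∠KAB = 145.3° gives AB at 6.00° from the x-axis; with |AB| = 19.7, B = (7.57, 15.1). Then |GB| = |B − G| = 53.0.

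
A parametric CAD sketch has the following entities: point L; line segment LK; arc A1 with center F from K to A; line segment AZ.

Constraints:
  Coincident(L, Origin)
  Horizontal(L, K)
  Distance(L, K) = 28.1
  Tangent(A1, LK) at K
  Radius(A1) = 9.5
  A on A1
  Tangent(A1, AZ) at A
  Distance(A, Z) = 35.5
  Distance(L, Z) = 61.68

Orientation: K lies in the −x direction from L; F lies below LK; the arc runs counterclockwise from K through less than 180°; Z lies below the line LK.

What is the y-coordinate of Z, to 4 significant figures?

-42.08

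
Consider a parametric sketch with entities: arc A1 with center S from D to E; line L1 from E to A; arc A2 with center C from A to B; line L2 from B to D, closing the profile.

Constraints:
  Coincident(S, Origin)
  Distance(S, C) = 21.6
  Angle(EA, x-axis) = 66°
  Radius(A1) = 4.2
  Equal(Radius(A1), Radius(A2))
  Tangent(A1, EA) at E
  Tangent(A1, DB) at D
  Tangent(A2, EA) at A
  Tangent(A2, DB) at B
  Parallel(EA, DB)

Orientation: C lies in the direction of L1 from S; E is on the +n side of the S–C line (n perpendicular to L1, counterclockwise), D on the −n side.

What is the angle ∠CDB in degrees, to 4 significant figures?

11.00°

The slot axis is L1's direction at 66.0°, so u = (cos 66.0°, sin 66.0°) = (0.4067, 0.9135) and n = (−sin 66.0°, cos 66.0°) = (-0.9135, 0.4067). S is at the origin and C lies 21.6 along u from S, so C = 21.6·u = (8.786, 19.73). Tangency of A1 to both parallel lines with radius 4.2 puts E and D at S ± 4.2·n: E = (-3.837, 1.708), D = (3.837, -1.708). Equal radii place A and B the same way about C: A = C + 4.2·n = (4.949, 21.44), B = C − 4.2·n = (12.62, 18.02). Then cos ∠CDB = DC·DB / (|DC||DB|), giving 11.00°.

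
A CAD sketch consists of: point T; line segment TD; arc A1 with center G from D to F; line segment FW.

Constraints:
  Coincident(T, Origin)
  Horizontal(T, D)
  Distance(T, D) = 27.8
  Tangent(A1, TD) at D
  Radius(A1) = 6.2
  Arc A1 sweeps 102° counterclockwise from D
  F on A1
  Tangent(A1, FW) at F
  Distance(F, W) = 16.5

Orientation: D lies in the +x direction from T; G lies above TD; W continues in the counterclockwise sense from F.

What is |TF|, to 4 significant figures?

34.68

T is at the origin; TD is horizontal with |TD| = 27.8 and D on the +x side, so D = (27.80, 0.000). A1 meets TD tangentially, so GD is at right angles to TD, so G = D + (0, 6.2) = (27.80, 6.200). On A1, D sits at bearing -90° from G; a 102° counterclockwise sweep puts F at bearing 12°, so F = G + 6.2·(cos 12°, sin 12°) = (33.86, 7.489). Then |TF| = |F − T| = 34.68.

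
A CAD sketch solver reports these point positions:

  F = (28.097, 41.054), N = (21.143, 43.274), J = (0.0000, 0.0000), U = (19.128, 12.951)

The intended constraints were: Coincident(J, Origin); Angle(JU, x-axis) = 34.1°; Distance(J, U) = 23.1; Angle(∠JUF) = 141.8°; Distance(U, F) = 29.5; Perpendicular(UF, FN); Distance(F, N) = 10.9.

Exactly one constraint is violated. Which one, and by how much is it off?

Distance(F, N) = 10.9 — off by 3.60.

J = (0.00, 0.00) ✓; JU at 34.10° ✓; |JU| = 23.10 ✓; ∠JUF = 141.8° ✓; |UF| = 29.50 ✓; ∠(UF, FN) = 90.00° ✓; |FN| = 7.300 ✗.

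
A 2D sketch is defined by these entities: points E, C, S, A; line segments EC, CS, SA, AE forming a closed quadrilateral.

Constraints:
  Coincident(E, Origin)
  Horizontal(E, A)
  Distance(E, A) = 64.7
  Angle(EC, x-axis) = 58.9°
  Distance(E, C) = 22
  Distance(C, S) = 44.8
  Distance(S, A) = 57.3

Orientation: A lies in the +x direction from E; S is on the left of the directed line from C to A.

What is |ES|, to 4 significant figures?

66.55

Checks: |CS| = 44.80 ✓; |SA| = 57.30 ✓.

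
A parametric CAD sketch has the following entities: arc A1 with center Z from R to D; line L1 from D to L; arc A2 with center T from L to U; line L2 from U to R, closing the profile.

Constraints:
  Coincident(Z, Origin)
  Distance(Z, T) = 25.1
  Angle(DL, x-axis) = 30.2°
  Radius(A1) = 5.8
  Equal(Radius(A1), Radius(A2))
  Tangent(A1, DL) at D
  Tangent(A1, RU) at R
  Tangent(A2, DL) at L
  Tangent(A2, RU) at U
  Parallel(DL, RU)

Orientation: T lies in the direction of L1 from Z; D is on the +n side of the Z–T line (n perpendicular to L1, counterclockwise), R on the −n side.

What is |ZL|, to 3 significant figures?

25.8

The slot axis is L1's direction at 30.2°, so u = (cos 30.2°, sin 30.2°) = (0.864, 0.503) and n = (−sin 30.2°, cos 30.2°) = (-0.503, 0.864). Z is at the origin and T lies 25.1 along u from Z, so T = 25.1·u = (21.7, 12.6). Tangency of A1 to both parallel lines with radius 5.8 puts D and R at Z ± 5.8·n: D = (-2.92, 5.01), R = (2.92, -5.01). Equal radii place L and U the same way about T: L = T + 5.8·n = (18.8, 17.6), U = T − 5.8·n = (24.6, 7.61). Then |ZL| = |L − Z| = 25.8.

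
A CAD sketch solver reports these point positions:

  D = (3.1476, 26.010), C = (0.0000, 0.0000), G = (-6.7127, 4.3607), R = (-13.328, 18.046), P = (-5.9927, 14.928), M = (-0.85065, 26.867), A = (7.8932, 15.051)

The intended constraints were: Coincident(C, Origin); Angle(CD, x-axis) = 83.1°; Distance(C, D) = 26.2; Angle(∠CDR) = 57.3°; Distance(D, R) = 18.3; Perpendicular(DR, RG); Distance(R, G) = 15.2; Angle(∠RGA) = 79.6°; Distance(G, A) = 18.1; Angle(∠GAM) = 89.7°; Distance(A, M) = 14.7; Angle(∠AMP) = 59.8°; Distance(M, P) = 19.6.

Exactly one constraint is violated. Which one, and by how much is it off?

Distance(M, P) = 19.6 — off by 6.60.

C = (0.00, 0.00) ✓; CD at 83.10° ✓; |CD| = 26.20 ✓; ∠CDR = 57.30° ✓; |DR| = 18.30 ✓; ∠(DR, RG) = 90.00° ✓; |RG| = 15.20 ✓; ∠RGA = 79.60° ✓; |GA| = 18.10 ✓; ∠GAM = 89.70° ✓; |AM| = 14.70 ✓; ∠AMP = 59.80° ✓; |MP| = 13.00 ✗.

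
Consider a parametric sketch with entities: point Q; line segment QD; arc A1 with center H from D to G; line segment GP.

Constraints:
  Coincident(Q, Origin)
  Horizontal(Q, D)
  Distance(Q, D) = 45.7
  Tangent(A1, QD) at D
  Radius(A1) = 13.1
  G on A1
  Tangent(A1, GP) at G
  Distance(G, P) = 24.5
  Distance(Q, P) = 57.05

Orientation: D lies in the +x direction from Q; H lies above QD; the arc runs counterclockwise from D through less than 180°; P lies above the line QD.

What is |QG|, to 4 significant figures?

59.80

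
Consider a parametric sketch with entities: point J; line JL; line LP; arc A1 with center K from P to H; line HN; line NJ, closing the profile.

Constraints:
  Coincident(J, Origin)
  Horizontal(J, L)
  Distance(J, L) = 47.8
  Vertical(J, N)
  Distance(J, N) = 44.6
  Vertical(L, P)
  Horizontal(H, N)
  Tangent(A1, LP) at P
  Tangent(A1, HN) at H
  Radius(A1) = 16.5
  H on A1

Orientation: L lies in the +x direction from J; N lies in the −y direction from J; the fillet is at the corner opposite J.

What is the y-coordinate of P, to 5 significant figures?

-28.100

J is at the origin; J and L share the same y with |JL| = 47.8 and L on the +x side, so L = (47.800, 0.0000). J and N share the same x with |JN| = 44.6 and N on the −y side, so N = (0.0000, -44.600). The virtual corner opposite J is at (47.800, -44.600). A1 meets LP tangentially, so KP is at right angles to LP and A1 meets HN tangentially, so KH is at right angles to HN, with radius 16.5, so the center K sits 16.5 in from both sides at K = (31.300, -28.100). That places the tangent points at P = (47.800, -28.100) on LP and H = (31.300, -44.600) on HN. So P.y = -28.100.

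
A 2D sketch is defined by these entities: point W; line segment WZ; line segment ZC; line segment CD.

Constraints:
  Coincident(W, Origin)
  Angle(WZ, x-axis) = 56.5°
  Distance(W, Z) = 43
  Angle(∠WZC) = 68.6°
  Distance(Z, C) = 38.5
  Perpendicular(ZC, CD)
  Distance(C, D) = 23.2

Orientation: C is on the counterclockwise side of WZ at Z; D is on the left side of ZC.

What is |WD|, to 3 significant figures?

28.4

W is at the origin; WZ runs at 56.5° with length 43.0, so Z = 43.0·(cos 56.5°, sin 56.5°) = (23.7, 35.9). ∠WZC = 68.6°, so ZC runs at 56.5° + (180° − 68.6°) = 168° from the x-axis; with |ZC| = 38.5, C = Z + 38.5·(cos 168°, sin 168°) = (-13.9, 43.9). ZC ⟂ CD; with |CD| = 23.2 on the left of ZC, D = C + 23.2·(-0.210, -0.978) = (-18.8, 21.2). Then |WD| = |D − W| = 28.4.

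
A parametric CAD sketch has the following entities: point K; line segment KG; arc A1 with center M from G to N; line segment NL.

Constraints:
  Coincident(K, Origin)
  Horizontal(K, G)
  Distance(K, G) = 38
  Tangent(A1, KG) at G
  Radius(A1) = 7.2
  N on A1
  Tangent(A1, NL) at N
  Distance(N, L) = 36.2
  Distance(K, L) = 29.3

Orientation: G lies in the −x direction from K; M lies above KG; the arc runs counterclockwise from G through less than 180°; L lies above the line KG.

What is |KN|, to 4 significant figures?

32.89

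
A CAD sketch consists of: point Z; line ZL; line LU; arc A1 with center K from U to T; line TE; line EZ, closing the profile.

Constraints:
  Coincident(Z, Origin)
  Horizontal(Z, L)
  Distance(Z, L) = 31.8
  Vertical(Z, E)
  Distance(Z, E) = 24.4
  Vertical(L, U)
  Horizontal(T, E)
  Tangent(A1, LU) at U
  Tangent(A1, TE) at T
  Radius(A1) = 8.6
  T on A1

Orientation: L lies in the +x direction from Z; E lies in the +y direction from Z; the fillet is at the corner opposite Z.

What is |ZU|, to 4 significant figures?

35.51

Z is at the origin; ZL is horizontal with |ZL| = 31.8 and L on the +x side, so L = (31.80, 0.000). Z and E share the same x with |ZE| = 24.4 and E on the +y side, so E = (0.000, 24.40). The virtual corner opposite Z is at (31.80, 24.40). Since A1 is tangent to LU there, KU ⟂ LU and A1 meets TE tangentially, so KT is at right angles to TE, with radius 8.6, so the center K sits 8.6 in from both sides at K = (23.20, 15.80). That places the tangent points at U = (31.80, 15.80) on LU and T = (23.20, 24.40) on TE. Then |ZU| = |U − Z| = 35.51.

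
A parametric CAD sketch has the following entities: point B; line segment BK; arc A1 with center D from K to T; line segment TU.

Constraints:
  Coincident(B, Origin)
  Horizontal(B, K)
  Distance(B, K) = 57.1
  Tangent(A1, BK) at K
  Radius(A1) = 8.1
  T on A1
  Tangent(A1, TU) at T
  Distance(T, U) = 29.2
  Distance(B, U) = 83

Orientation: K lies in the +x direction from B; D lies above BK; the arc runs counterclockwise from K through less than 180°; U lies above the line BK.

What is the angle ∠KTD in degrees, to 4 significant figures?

57.80°

Checks: ∠(DK, KB) = 90.00° ✓; |DT| = 8.100 ✓; ∠(DT, TU) = 90.00° ✓; |TU| = 29.20 ✓; |BU| = 83.00 ✓.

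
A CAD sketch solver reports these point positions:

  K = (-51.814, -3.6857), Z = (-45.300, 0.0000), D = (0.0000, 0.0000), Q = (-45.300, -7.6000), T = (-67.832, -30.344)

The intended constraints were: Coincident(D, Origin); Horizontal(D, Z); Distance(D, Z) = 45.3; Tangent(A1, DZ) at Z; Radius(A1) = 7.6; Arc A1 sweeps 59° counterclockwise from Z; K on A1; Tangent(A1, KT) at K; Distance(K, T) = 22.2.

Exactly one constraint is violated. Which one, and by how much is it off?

Distance(K, T) = 22.2 — off by 8.90.

D = (0.00, 0.00) ✓; D.y = 0.00, Z.y = 0.00 ✓; |DZ| = 45.30 ✓; ∠(QZ, ZD) = 90.00° ✓; |QZ| = 7.600 ✓; bearing(Q→K) − bearing(Q→Z) = 59.00° ✓; |QK| = 7.600 ✓; ∠(QK, KT) = 90.00° ✓; |KT| = 31.10 ✗.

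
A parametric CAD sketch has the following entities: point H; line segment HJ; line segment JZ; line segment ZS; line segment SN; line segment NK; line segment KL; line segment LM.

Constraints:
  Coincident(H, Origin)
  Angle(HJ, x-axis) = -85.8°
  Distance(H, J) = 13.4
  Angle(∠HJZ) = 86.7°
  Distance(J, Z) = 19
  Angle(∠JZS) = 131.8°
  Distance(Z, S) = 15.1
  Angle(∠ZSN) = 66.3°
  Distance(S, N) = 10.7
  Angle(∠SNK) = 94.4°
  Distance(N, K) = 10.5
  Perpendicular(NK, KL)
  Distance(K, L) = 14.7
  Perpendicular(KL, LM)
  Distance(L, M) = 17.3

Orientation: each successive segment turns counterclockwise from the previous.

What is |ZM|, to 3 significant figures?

22.2

H is at the origin; HJ runs at -85.8° with length 13.4, so J = (0.981, -13.4). ∠HJZ = 86.7° gives JZ at 7.50° from the x-axis; with |JZ| = 19.0, Z = (19.8, -10.9). ∠JZS = 131.8° gives ZS at 55.7° from the x-axis; with |ZS| = 15.1, S = (28.3, 1.59). ∠ZSN = 66.3° gives SN at 169° from the x-axis; with |SN| = 10.7, N = (17.8, 3.56). ∠SNK = 94.4° gives NK at -105° from the x-axis; with |NK| = 10.5, K = (15.1, -6.58). NK ⟂ KL, so KL runs at -15.0°; with |KL| = 14.7, L = (29.3, -10.4). KL is perpendicular to LM, so LM runs at 75.0°; with |LM| = 17.3, M = (33.8, 6.32). Then |ZM| = |M − Z| = 22.2.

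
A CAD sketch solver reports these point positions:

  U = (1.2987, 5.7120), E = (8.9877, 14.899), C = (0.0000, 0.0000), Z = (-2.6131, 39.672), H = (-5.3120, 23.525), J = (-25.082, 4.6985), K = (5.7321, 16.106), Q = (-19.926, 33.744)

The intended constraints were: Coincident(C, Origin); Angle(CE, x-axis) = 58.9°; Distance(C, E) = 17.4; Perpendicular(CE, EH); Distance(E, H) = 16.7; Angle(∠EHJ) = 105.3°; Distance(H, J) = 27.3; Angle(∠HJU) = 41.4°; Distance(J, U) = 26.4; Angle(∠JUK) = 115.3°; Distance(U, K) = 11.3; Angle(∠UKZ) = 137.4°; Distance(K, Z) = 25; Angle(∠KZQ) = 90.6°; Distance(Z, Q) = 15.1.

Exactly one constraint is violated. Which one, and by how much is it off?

Distance(Z, Q) = 15.1 — off by 3.20.

C = (0.00, 0.00) ✓; CE at 58.90° ✓; |CE| = 17.40 ✓; ∠(CE, EH) = 90.00° ✓; |EH| = 16.70 ✓; ∠EHJ = 105.3° ✓; |HJ| = 27.30 ✓; ∠HJU = 41.40° ✓; |JU| = 26.40 ✓; ∠JUK = 115.3° ✓; |UK| = 11.30 ✓; ∠UKZ = 137.4° ✓; |KZ| = 25.00 ✓; ∠KZQ = 90.60° ✓; |ZQ| = 18.30 ✗.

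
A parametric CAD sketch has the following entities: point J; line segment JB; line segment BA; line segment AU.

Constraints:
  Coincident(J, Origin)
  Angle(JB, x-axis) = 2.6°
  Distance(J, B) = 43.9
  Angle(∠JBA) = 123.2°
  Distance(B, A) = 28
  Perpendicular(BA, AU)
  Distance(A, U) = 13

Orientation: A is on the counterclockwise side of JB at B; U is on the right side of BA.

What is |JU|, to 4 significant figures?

71.98

J is at the origin; JB runs at 2.6° with length 43.9, so B = 43.9·(cos 2.6°, sin 2.6°) = (43.85, 1.991). ∠JBA = 123.2°, so BA runs at 2.6° + (180° − 123.2°) = 59.40° from the x-axis; with |BA| = 28.0, A = B + 28.0·(cos 59.40°, sin 59.40°) = (58.11, 26.09). BA ⟂ AU; with |AU| = 13.0 on the right of BA, U = A + 13.0·(0.8607, -0.5090) = (69.30, 19.47). Then |JU| = |U − J| = 71.98.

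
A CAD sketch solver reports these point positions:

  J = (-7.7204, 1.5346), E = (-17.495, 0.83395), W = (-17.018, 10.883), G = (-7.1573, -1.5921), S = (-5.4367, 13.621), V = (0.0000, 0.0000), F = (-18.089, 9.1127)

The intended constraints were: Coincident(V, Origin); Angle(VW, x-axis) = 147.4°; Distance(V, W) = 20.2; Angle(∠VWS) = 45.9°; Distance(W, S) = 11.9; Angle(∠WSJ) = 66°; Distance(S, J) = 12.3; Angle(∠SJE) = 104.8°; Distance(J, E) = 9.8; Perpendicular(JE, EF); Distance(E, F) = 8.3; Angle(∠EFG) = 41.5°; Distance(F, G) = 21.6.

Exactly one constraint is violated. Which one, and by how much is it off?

Distance(F, G) = 21.6 — off by 6.30.

V = (0.00, 0.00) ✓; VW at 147.4° ✓; |VW| = 20.20 ✓; ∠VWS = 45.90° ✓; |WS| = 11.90 ✓; ∠WSJ = 66.00° ✓; |SJ| = 12.30 ✓; ∠SJE = 104.8° ✓; |JE| = 9.800 ✓; ∠(JE, EF) = 90.00° ✓; |EF| = 8.300 ✓; ∠EFG = 41.50° ✓; |FG| = 15.30 ✗.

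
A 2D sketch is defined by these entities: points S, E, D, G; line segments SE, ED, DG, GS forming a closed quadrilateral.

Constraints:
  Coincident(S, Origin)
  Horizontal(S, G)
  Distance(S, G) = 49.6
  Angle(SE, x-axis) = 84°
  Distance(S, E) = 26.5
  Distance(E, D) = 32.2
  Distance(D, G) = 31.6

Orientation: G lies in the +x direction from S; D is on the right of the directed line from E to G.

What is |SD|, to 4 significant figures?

18.17

Checks: |SG| = 49.60 ✓; |SE| = 26.50 ✓; |ED| = 32.20 ✓; |DG| = 31.60 ✓.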